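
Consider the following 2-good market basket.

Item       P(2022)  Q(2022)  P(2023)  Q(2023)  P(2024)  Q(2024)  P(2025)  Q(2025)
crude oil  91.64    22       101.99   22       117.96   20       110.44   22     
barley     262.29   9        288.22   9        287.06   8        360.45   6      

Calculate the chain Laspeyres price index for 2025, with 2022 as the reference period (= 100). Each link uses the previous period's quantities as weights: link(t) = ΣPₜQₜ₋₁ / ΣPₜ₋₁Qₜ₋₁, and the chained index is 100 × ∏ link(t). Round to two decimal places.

129.42

Link 2022→2023:
ΣP(2023)Q(2022) = 101.99×22 + 288.22×9 = 2243.78 + 2593.98 = 4837.76
ΣP(2022)Q(2022) = 91.64×22 + 262.29×9 = 2016.08 + 2360.61 = 4376.69
link = 4837.76/4376.69 = 1.105347
Link 2023→2024:
ΣP(2024)Q(2023) = 117.96×22 + 287.06×9 = 2595.12 + 2583.54 = 5178.66
ΣP(2023)Q(2023) = 101.99×22 + 288.22×9 = 2243.78 + 2593.98 = 4837.76
link = 5178.66/4837.76 = 1.070466
Link 2024→2025:
ΣP(2025)Q(2024) = 110.44×20 + 360.45×8 = 2208.8 + 2883.6 = 5092.4
ΣP(2024)Q(2024) = 117.96×20 + 287.06×8 = 2359.2 + 2296.48 = 4655.68
link = 5092.4/4655.68 = 1.093804
Chained index = 100 × 1.105347 × 1.070466 × 1.093804 = 129.4229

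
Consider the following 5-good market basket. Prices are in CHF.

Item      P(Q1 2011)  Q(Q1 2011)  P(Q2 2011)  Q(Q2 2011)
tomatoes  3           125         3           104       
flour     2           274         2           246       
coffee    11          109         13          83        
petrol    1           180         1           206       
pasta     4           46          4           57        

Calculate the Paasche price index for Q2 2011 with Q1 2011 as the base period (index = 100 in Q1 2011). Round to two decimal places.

Paasche price index uses current-period quantities as weights.
ΣP(Q2 2011)·Q(Q2 2011) = 3×104 + 2×246 + 13×83 + 1×206 + 4×57 = 312 + 492 + 1079 + 206 + 228 = 2317
ΣP(Q1 2011)·Q(Q2 2011) = 3×104 + 2×246 + 11×83 + 1×206 + 4×57 = 312 + 492 + 913 + 206 + 228 = 2151
Index = 2317 / 2151 × 100 = 107.7173

107.72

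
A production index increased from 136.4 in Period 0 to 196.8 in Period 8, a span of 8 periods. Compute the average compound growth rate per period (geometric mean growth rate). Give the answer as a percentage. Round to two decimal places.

4.69%

Growth factor = (196.8/136.4)^(1/8) = (1.442815)^(1/8) = 1.046891
Growth rate = 1.046891 − 1 = 0.046891 = 4.6891%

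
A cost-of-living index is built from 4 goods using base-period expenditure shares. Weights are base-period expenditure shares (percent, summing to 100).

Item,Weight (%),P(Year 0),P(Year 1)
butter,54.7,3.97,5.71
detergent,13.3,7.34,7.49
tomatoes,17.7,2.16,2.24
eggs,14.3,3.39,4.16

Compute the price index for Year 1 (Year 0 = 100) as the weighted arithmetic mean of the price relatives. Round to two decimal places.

128.15

butter: 54.7 × (5.71/3.97) = 54.7 × 1.438287 = 78.6743
detergent: 13.3 × (7.49/7.34) = 13.3 × 1.020436 = 13.5718
tomatoes: 17.7 × (2.24/2.16) = 17.7 × 1.037037 = 18.3556
eggs: 14.3 × (4.16/3.39) = 14.3 × 1.227139 = 17.5481
Index = Σ wᵢ·(p₁ᵢ/p₀ᵢ) = 78.6743 + 13.5718 + 18.3556 + 17.5481 = 128.1497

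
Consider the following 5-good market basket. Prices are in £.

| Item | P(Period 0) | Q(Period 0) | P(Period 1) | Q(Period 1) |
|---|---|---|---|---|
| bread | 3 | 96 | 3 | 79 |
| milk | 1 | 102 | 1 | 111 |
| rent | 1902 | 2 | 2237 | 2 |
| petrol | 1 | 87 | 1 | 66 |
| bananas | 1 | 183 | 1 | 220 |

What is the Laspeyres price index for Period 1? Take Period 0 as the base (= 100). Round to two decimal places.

Laspeyres price index uses base-period quantities as weights.
ΣP(Period 1)·Q(Period 0) = 3×96 + 1×102 + 2237×2 + 1×87 + 1×183 = 288 + 102 + 4474 + 87 + 183 = 5134
ΣP(Period 0)·Q(Period 0) = 3×96 + 1×102 + 1902×2 + 1×87 + 1×183 = 288 + 102 + 3804 + 87 + 183 = 4464
Index = 5134 / 4464 × 100 = 115.0090

115.01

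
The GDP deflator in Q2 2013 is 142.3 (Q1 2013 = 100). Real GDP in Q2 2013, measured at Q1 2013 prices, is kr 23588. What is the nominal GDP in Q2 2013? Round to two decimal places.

Nominal = Real × (Index/100) = 23588 × (142.3/100)
        = 23588 × 1.423 = 33565.7240

33565.72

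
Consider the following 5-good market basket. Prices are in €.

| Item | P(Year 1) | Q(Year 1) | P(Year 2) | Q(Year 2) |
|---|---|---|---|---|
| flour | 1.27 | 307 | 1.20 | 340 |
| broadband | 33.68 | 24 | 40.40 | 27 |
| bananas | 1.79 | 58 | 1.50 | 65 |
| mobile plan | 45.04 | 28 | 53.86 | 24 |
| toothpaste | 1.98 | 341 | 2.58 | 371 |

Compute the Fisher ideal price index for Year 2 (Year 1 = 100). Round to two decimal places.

117.63

Laspeyres component (base-period weights):
ΣP(Year 2)Q(Year 1) = 1.20×307 + 40.40×24 + 1.50×58 + 53.86×28 + 2.58×341 = 368.4 + 969.6 + 87 + 1508.08 + 879.78 = 3812.86
ΣP(Year 1)Q(Year 1) = 1.27×307 + 33.68×24 + 1.79×58 + 45.04×28 + 1.98×341 = 389.89 + 808.32 + 103.82 + 1261.12 + 675.18 = 3238.33
L = 3812.86 / 3238.33 × 100 = 117.7416
Paasche component (current-period weights):
ΣP(Year 2)Q(Year 2) = 1.20×340 + 40.40×27 + 1.50×65 + 53.86×24 + 2.58×371 = 408 + 1090.8 + 97.5 + 1292.64 + 957.18 = 3846.12
ΣP(Year 1)Q(Year 2) = 1.27×340 + 33.68×27 + 1.79×65 + 45.04×24 + 1.98×371 = 431.8 + 909.36 + 116.35 + 1080.96 + 734.58 = 3273.05
P = 3846.12 / 3273.05 × 100 = 117.5087
Fisher = √(L × P) = √(117.7416 × 117.5087) = 117.6251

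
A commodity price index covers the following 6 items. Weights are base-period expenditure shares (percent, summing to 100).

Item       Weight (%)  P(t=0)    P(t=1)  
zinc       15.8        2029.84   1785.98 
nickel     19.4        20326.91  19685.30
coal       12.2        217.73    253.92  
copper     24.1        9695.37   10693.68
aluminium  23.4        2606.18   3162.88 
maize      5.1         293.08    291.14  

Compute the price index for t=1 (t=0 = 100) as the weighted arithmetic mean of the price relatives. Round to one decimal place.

zinc: 15.8 × (1785.98/2029.84) = 15.8 × 0.879862 = 13.9018
nickel: 19.4 × (19685.30/20326.91) = 19.4 × 0.968435 = 18.7876
coal: 12.2 × (253.92/217.73) = 12.2 × 1.166215 = 14.2278
copper: 24.1 × (10693.68/9695.37) = 24.1 × 1.102968 = 26.5815
aluminium: 23.4 × (3162.88/2606.18) = 23.4 × 1.213608 = 28.3984
maize: 5.1 × (291.14/293.08) = 5.1 × 0.993381 = 5.0662
Index = Σ wᵢ·(p₁ᵢ/p₀ᵢ) = 13.9018 + 18.7876 + 14.2278 + 26.5815 + 28.3984 + 5.0662 = 106.9635

107.0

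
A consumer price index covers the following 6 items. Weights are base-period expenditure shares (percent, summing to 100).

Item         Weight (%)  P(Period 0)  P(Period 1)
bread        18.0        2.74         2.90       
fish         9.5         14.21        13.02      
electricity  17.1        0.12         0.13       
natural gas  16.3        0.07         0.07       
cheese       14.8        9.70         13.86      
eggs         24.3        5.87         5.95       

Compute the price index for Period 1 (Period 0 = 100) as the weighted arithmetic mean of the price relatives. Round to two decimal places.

bread: 18.0 × (2.90/2.74) = 18.0 × 1.058394 = 19.0511
fish: 9.5 × (13.02/14.21) = 9.5 × 0.916256 = 8.7044
electricity: 17.1 × (0.13/0.12) = 17.1 × 1.083333 = 18.5250
natural gas: 16.3 × (0.07/0.07) = 16.3 × 1.000000 = 16.3000
cheese: 14.8 × (13.86/9.70) = 14.8 × 1.428866 = 21.1472
eggs: 24.3 × (5.95/5.87) = 24.3 × 1.013629 = 24.6312
Index = Σ wᵢ·(p₁ᵢ/p₀ᵢ) = 19.0511 + 8.7044 + 18.5250 + 16.3000 + 21.1472 + 24.6312 = 108.3589

108.36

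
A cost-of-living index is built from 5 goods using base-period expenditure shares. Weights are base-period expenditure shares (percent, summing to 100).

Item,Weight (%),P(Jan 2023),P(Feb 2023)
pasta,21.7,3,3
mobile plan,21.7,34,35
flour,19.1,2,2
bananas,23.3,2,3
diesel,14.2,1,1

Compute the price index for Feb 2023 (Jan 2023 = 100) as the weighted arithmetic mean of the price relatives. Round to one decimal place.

pasta: 21.7 × (3/3) = 21.7 × 1.000000 = 21.7000
mobile plan: 21.7 × (35/34) = 21.7 × 1.029412 = 22.3382
flour: 19.1 × (2/2) = 19.1 × 1.000000 = 19.1000
bananas: 23.3 × (3/2) = 23.3 × 1.500000 = 34.9500
diesel: 14.2 × (1/1) = 14.2 × 1.000000 = 14.2000
Index = Σ wᵢ·(p₁ᵢ/p₀ᵢ) = 21.7000 + 22.3382 + 19.1000 + 34.9500 + 14.2000 = 112.2882

112.3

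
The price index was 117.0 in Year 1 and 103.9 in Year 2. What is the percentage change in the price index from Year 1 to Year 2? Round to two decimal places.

-11.20%

Change = (103.9 − 117.0) / 117.0 × 100
       = -13.1 / 117.0 × 100 = -11.1966%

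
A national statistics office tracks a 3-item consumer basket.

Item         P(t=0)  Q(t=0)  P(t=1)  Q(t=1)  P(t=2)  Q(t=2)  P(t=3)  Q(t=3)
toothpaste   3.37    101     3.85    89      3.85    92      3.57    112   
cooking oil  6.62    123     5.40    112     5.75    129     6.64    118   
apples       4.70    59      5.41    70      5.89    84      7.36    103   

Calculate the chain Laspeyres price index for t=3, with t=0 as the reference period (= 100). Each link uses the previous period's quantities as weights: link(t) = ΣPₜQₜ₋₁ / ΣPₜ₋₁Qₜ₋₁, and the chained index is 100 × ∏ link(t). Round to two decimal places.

114.60

Link t=0→t=1:
ΣP(t=1)Q(t=0) = 3.85×101 + 5.40×123 + 5.41×59 = 388.85 + 664.2 + 319.19 = 1372.24
ΣP(t=0)Q(t=0) = 3.37×101 + 6.62×123 + 4.70×59 = 340.37 + 814.26 + 277.3 = 1431.93
link = 1372.24/1431.93 = 0.958315
Link t=1→t=2:
ΣP(t=2)Q(t=1) = 3.85×89 + 5.75×112 + 5.89×70 = 342.65 + 644 + 412.3 = 1398.95
ΣP(t=1)Q(t=1) = 3.85×89 + 5.40×112 + 5.41×70 = 342.65 + 604.8 + 378.7 = 1326.15
link = 1398.95/1326.15 = 1.054896
Link t=2→t=3:
ΣP(t=3)Q(t=2) = 3.57×92 + 6.64×129 + 7.36×84 = 328.44 + 856.56 + 618.24 = 1803.24
ΣP(t=2)Q(t=2) = 3.85×92 + 5.75×129 + 5.89×84 = 354.2 + 741.75 + 494.76 = 1590.71
link = 1803.24/1590.71 = 1.133607
Chained index = 100 × 0.958315 × 1.054896 × 1.133607 = 114.5989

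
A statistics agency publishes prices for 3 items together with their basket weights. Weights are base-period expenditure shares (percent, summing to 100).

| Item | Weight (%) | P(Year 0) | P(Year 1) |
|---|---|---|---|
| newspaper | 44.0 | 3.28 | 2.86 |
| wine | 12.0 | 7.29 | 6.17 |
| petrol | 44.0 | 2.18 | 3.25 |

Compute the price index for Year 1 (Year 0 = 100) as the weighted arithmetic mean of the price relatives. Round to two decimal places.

newspaper: 44.0 × (2.86/3.28) = 44.0 × 0.871951 = 38.3659
wine: 12.0 × (6.17/7.29) = 12.0 × 0.846365 = 10.1564
petrol: 44.0 × (3.25/2.18) = 44.0 × 1.490826 = 65.5963
Index = Σ wᵢ·(p₁ᵢ/p₀ᵢ) = 38.3659 + 10.1564 + 65.5963 = 114.1186

114.12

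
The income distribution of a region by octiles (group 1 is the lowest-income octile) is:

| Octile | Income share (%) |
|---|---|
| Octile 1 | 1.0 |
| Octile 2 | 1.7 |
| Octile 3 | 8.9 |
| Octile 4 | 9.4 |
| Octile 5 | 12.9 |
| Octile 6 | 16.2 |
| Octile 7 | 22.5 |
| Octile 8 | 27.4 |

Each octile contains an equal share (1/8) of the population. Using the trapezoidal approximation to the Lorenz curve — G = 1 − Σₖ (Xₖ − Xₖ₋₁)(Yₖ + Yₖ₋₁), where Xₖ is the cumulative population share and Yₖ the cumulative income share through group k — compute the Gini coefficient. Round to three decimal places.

0.393

Cumulative income shares Yₖ: 0.0100, 0.0270, 0.1160, 0.2100, 0.3390, 0.5010, 0.7260, 1.0000
Σ (Xₖ−Xₖ₋₁)(Yₖ+Yₖ₋₁) = (1/8)(0.0100+0.0000) + (1/8)(0.0270+0.0100) + (1/8)(0.1160+0.0270) + (1/8)(0.2100+0.1160) + (1/8)(0.3390+0.2100) + (1/8)(0.5010+0.3390) + (1/8)(0.7260+0.5010) + (1/8)(1.0000+0.7260)
  = 0.0013 + 0.0046 + 0.0179 + 0.0408 + 0.0686 + 0.1050 + 0.1534 + 0.2157 = 0.6072
G = 1 − 0.6072 = 0.3928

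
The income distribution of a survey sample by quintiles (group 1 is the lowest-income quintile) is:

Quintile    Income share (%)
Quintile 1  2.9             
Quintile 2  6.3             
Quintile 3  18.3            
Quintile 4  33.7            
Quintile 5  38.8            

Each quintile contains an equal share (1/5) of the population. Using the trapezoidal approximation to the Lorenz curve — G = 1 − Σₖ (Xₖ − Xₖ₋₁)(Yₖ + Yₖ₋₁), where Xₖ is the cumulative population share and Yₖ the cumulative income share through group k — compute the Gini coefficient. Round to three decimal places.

0.397

Cumulative income shares Yₖ: 0.0290, 0.0920, 0.2750, 0.6120, 1.0000
Σ (Xₖ−Xₖ₋₁)(Yₖ+Yₖ₋₁) = (1/5)(0.0290+0.0000) + (1/5)(0.0920+0.0290) + (1/5)(0.2750+0.0920) + (1/5)(0.6120+0.2750) + (1/5)(1.0000+0.6120)
  = 0.0058 + 0.0242 + 0.0734 + 0.1774 + 0.3224 = 0.6032
G = 1 − 0.6032 = 0.3968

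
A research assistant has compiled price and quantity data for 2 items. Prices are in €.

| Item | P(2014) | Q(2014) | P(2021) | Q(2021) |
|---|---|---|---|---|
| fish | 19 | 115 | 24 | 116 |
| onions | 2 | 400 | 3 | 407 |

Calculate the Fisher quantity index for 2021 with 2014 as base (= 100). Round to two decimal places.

Laspeyres component (base-period weights):
ΣP(2014)Q(2021) = 19×116 + 2×407 = 2204 + 814 = 3018
ΣP(2014)Q(2014) = 19×115 + 2×400 = 2185 + 800 = 2985
L = 3018 / 2985 × 100 = 101.1055
Paasche component (current-period weights):
ΣP(2021)Q(2021) = 24×116 + 3×407 = 2784 + 1221 = 4005
ΣP(2021)Q(2014) = 24×115 + 3×400 = 2760 + 1200 = 3960
P = 4005 / 3960 × 100 = 101.1364
Fisher = √(L × P) = √(101.1055 × 101.1364) = 101.1209

101.12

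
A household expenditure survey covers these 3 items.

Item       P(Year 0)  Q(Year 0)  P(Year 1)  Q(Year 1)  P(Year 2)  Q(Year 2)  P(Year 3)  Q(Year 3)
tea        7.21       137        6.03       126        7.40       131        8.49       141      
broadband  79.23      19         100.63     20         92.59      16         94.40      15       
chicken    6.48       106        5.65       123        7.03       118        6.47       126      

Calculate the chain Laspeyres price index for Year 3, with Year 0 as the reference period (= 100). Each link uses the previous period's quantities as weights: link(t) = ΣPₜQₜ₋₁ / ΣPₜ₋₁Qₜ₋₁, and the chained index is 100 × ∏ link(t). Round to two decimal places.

113.99

Link Year 0→Year 1:
ΣP(Year 1)Q(Year 0) = 6.03×137 + 100.63×19 + 5.65×106 = 826.11 + 1911.97 + 598.9 = 3336.98
ΣP(Year 0)Q(Year 0) = 7.21×137 + 79.23×19 + 6.48×106 = 987.77 + 1505.37 + 686.88 = 3180.02
link = 3336.98/3180.02 = 1.049358
Link Year 1→Year 2:
ΣP(Year 2)Q(Year 1) = 7.40×126 + 92.59×20 + 7.03×123 = 932.4 + 1851.8 + 864.69 = 3648.89
ΣP(Year 1)Q(Year 1) = 6.03×126 + 100.63×20 + 5.65×123 = 759.78 + 2012.6 + 694.95 = 3467.33
link = 3648.89/3467.33 = 1.052363
Link Year 2→Year 3:
ΣP(Year 3)Q(Year 2) = 8.49×131 + 94.40×16 + 6.47×118 = 1112.19 + 1510.4 + 763.46 = 3386.05
ΣP(Year 2)Q(Year 2) = 7.40×131 + 92.59×16 + 7.03×118 = 969.4 + 1481.44 + 829.54 = 3280.38
link = 3386.05/3280.38 = 1.032213
Chained index = 100 × 1.049358 × 1.052363 × 1.032213 = 113.9878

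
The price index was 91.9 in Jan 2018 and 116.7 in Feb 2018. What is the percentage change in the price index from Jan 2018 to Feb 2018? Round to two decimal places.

26.99%

Change = (116.7 − 91.9) / 91.9 × 100
       = 24.8 / 91.9 × 100 = 26.9859%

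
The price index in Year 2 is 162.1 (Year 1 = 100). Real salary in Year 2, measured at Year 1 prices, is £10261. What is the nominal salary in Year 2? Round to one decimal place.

Nominal = Real × (Index/100) = 10261 × (162.1/100)
        = 10261 × 1.621 = 16633.0810

16633.1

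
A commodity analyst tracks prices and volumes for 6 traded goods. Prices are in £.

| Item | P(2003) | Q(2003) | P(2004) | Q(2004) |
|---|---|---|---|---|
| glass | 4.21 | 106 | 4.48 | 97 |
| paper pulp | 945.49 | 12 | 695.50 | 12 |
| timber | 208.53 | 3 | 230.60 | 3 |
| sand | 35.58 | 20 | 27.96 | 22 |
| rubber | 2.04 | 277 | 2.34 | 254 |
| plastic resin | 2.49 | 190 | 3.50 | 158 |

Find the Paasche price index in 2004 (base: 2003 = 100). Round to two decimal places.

Paasche price index uses current-period quantities as weights.
ΣP(2004)·Q(2004) = 4.48×97 + 695.50×12 + 230.60×3 + 27.96×22 + 2.34×254 + 3.50×158 = 434.56 + 8346 + 691.8 + 615.12 + 594.36 + 553 = 11234.84
ΣP(2003)·Q(2004) = 4.21×97 + 945.49×12 + 208.53×3 + 35.58×22 + 2.04×254 + 2.49×158 = 408.37 + 11345.88 + 625.59 + 782.76 + 518.16 + 393.42 = 14074.18
Index = 11234.84 / 14074.18 × 100 = 79.8259

79.83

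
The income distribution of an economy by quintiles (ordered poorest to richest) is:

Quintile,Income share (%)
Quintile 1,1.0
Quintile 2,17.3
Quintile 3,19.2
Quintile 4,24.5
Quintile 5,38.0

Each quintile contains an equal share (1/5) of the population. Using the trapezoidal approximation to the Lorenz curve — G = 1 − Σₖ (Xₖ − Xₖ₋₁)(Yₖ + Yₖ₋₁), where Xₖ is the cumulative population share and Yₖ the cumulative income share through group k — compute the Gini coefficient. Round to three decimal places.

0.325

Cumulative income shares Yₖ: 0.0100, 0.1830, 0.3750, 0.6200, 1.0000
Σ (Xₖ−Xₖ₋₁)(Yₖ+Yₖ₋₁) = (1/5)(0.0100+0.0000) + (1/5)(0.1830+0.0100) + (1/5)(0.3750+0.1830) + (1/5)(0.6200+0.3750) + (1/5)(1.0000+0.6200)
  = 0.0020 + 0.0386 + 0.1116 + 0.1990 + 0.3240 = 0.6752
G = 1 − 0.6752 = 0.3248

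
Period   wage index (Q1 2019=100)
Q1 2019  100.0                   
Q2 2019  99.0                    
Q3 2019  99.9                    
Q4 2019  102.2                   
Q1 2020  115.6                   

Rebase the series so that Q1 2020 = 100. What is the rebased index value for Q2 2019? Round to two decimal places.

Rebased(Q2 2019) = 99.0 / 115.6 × 100 = 85.6401

85.64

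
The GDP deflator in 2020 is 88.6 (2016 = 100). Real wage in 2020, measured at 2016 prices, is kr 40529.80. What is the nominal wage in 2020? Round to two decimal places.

Nominal = Real × (Index/100) = 40529.80 × (88.6/100)
        = 40529.80 × 0.886 = 35909.4028

35909.40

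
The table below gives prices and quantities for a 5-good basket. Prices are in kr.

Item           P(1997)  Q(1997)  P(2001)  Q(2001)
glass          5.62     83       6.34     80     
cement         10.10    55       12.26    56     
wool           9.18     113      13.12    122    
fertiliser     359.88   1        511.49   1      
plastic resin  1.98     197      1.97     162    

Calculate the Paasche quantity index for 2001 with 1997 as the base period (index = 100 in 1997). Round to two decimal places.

Paasche quantity index uses current-period prices as weights.
ΣP(2001)·Q(2001) = 6.34×80 + 12.26×56 + 13.12×122 + 511.49×1 + 1.97×162 = 507.2 + 686.56 + 1600.64 + 511.49 + 319.14 = 3625.03
ΣP(2001)·Q(1997) = 6.34×83 + 12.26×55 + 13.12×113 + 511.49×1 + 1.97×197 = 526.22 + 674.3 + 1482.56 + 511.49 + 388.09 = 3582.66
Index = 3625.03 / 3582.66 × 100 = 101.1826

101.18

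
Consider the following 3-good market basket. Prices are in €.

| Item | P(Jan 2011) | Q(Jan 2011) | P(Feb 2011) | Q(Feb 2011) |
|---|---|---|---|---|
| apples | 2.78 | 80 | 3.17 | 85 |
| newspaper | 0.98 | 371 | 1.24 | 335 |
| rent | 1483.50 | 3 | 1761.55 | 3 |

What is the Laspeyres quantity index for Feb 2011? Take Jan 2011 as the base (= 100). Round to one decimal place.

99.6

Laspeyres quantity index uses base-period prices as weights.
ΣP(Jan 2011)·Q(Feb 2011) = 2.78×85 + 0.98×335 + 1483.50×3 = 236.3 + 328.3 + 4450.5 = 5015.1
ΣP(Jan 2011)·Q(Jan 2011) = 2.78×80 + 0.98×371 + 1483.50×3 = 222.4 + 363.58 + 4450.5 = 5036.48
Index = 5015.1 / 5036.48 × 100 = 99.5755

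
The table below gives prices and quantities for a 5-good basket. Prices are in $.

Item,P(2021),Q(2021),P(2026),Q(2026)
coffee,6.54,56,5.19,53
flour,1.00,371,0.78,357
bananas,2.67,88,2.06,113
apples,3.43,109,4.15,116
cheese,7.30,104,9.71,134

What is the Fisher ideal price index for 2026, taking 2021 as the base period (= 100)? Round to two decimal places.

106.74

Laspeyres component (base-period weights):
ΣP(2026)Q(2021) = 5.19×56 + 0.78×371 + 2.06×88 + 4.15×109 + 9.71×104 = 290.64 + 289.38 + 181.28 + 452.35 + 1009.84 = 2223.49
ΣP(2021)Q(2021) = 6.54×56 + 1.00×371 + 2.67×88 + 3.43×109 + 7.30×104 = 366.24 + 371 + 234.96 + 373.87 + 759.2 = 2105.27
L = 2223.49 / 2105.27 × 100 = 105.6154
Paasche component (current-period weights):
ΣP(2026)Q(2026) = 5.19×53 + 0.78×357 + 2.06×113 + 4.15×116 + 9.71×134 = 275.07 + 278.46 + 232.78 + 481.4 + 1301.14 = 2568.85
ΣP(2021)Q(2026) = 6.54×53 + 1.00×357 + 2.67×113 + 3.43×116 + 7.30×134 = 346.62 + 357 + 301.71 + 397.88 + 978.2 = 2381.41
P = 2568.85 / 2381.41 × 100 = 107.8710
Fisher = √(L × P) = √(105.6154 × 107.8710) = 106.7372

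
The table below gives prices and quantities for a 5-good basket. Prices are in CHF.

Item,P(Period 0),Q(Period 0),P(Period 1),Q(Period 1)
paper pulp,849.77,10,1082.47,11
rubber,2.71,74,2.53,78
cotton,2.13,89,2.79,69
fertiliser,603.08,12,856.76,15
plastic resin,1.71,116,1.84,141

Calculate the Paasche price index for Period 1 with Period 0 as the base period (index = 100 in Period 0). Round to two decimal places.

133.77

Paasche price index uses current-period quantities as weights.
ΣP(Period 1)·Q(Period 1) = 1082.47×11 + 2.53×78 + 2.79×69 + 856.76×15 + 1.84×141 = 11907.17 + 197.34 + 192.51 + 12851.4 + 259.44 = 25407.86
ΣP(Period 0)·Q(Period 1) = 849.77×11 + 2.71×78 + 2.13×69 + 603.08×15 + 1.71×141 = 9347.47 + 211.38 + 146.97 + 9046.2 + 241.11 = 18993.13
Index = 25407.86 / 18993.13 × 100 = 133.7739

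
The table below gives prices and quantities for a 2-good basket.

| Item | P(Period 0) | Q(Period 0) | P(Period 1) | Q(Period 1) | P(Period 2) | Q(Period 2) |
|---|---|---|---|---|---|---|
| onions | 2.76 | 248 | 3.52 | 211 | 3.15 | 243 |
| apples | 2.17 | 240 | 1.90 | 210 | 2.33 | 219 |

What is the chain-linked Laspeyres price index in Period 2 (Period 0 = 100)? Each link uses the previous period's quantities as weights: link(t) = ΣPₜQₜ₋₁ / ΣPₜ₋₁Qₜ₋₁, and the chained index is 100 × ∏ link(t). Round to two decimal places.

Link Period 0→Period 1:
ΣP(Period 1)Q(Period 0) = 3.52×248 + 1.90×240 = 872.96 + 456 = 1328.96
ΣP(Period 0)Q(Period 0) = 2.76×248 + 2.17×240 = 684.48 + 520.8 = 1205.28
link = 1328.96/1205.28 = 1.102615
Link Period 1→Period 2:
ΣP(Period 2)Q(Period 1) = 3.15×211 + 2.33×210 = 664.65 + 489.3 = 1153.95
ΣP(Period 1)Q(Period 1) = 3.52×211 + 1.90×210 = 742.72 + 399 = 1141.72
link = 1153.95/1141.72 = 1.010712
Chained index = 100 × 1.102615 × 1.010712 = 111.4426

111.44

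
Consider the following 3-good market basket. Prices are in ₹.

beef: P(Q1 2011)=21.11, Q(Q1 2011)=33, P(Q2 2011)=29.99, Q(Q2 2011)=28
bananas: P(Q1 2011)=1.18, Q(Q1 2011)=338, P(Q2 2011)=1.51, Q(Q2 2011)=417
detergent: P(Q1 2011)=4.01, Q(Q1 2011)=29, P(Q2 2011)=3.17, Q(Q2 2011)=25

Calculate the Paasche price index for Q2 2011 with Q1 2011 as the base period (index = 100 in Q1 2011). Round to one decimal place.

Paasche price index uses current-period quantities as weights.
ΣP(Q2 2011)·Q(Q2 2011) = 29.99×28 + 1.51×417 + 3.17×25 = 839.72 + 629.67 + 79.25 = 1548.64
ΣP(Q1 2011)·Q(Q2 2011) = 21.11×28 + 1.18×417 + 4.01×25 = 591.08 + 492.06 + 100.25 = 1183.39
Index = 1548.64 / 1183.39 × 100 = 130.8647

130.9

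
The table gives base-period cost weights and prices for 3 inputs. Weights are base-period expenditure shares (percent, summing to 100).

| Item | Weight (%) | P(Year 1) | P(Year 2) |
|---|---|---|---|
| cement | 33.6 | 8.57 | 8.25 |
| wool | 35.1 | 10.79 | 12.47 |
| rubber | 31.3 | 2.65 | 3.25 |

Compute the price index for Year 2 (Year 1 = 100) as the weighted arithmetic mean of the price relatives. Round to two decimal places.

111.30

cement: 33.6 × (8.25/8.57) = 33.6 × 0.962660 = 32.3454
wool: 35.1 × (12.47/10.79) = 35.1 × 1.155700 = 40.5651
rubber: 31.3 × (3.25/2.65) = 31.3 × 1.226415 = 38.3868
Index = Σ wᵢ·(p₁ᵢ/p₀ᵢ) = 32.3454 + 40.5651 + 38.3868 = 111.2972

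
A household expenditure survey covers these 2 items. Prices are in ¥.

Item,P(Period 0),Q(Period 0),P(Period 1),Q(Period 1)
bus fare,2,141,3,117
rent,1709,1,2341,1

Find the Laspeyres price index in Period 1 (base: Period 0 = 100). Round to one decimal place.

Laspeyres price index uses base-period quantities as weights.
ΣP(Period 1)·Q(Period 0) = 3×141 + 2341×1 = 423 + 2341 = 2764
ΣP(Period 0)·Q(Period 0) = 2×141 + 1709×1 = 282 + 1709 = 1991
Index = 2764 / 1991 × 100 = 138.8247

138.8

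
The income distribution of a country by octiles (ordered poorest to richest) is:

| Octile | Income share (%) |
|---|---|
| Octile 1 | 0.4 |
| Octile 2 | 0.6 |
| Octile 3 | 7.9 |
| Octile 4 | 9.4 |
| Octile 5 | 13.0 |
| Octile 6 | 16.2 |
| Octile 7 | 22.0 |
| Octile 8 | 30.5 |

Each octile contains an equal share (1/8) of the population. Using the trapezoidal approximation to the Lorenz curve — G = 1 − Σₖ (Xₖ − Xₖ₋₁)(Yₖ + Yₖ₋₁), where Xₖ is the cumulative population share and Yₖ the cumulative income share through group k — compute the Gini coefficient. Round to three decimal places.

Cumulative income shares Yₖ: 0.0040, 0.0100, 0.0890, 0.1830, 0.3130, 0.4750, 0.6950, 1.0000
Σ (Xₖ−Xₖ₋₁)(Yₖ+Yₖ₋₁) = (1/8)(0.0040+0.0000) + (1/8)(0.0100+0.0040) + (1/8)(0.0890+0.0100) + (1/8)(0.1830+0.0890) + (1/8)(0.3130+0.1830) + (1/8)(0.4750+0.3130) + (1/8)(0.6950+0.4750) + (1/8)(1.0000+0.6950)
  = 0.0005 + 0.0018 + 0.0124 + 0.0340 + 0.0620 + 0.0985 + 0.1462 + 0.2119 = 0.5672
G = 1 − 0.5672 = 0.4328

0.433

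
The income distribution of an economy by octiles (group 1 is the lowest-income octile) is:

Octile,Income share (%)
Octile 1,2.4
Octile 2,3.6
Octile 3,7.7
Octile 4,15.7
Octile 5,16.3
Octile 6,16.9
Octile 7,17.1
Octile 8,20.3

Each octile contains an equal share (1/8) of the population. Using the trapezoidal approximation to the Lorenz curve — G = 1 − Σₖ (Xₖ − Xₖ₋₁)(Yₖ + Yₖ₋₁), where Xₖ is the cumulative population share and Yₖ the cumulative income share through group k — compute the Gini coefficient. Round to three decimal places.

Cumulative income shares Yₖ: 0.0240, 0.0600, 0.1370, 0.2940, 0.4570, 0.6260, 0.7970, 1.0000
Σ (Xₖ−Xₖ₋₁)(Yₖ+Yₖ₋₁) = (1/8)(0.0240+0.0000) + (1/8)(0.0600+0.0240) + (1/8)(0.1370+0.0600) + (1/8)(0.2940+0.1370) + (1/8)(0.4570+0.2940) + (1/8)(0.6260+0.4570) + (1/8)(0.7970+0.6260) + (1/8)(1.0000+0.7970)
  = 0.0030 + 0.0105 + 0.0246 + 0.0539 + 0.0939 + 0.1354 + 0.1779 + 0.2246 = 0.7238
G = 1 − 0.7238 = 0.2762

0.276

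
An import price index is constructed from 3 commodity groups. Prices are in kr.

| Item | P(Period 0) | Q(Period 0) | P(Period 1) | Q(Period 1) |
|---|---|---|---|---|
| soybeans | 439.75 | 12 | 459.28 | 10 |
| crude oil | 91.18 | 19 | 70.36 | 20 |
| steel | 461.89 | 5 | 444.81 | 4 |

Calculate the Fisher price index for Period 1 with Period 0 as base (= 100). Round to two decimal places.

96.88

Laspeyres component (base-period weights):
ΣP(Period 1)Q(Period 0) = 459.28×12 + 70.36×19 + 444.81×5 = 5511.36 + 1336.84 + 2224.05 = 9072.25
ΣP(Period 0)Q(Period 0) = 439.75×12 + 91.18×19 + 461.89×5 = 5277 + 1732.42 + 2309.45 = 9318.87
L = 9072.25 / 9318.87 × 100 = 97.3535
Paasche component (current-period weights):
ΣP(Period 1)Q(Period 1) = 459.28×10 + 70.36×20 + 444.81×4 = 4592.8 + 1407.2 + 1779.24 = 7779.24
ΣP(Period 0)Q(Period 1) = 439.75×10 + 91.18×20 + 461.89×4 = 4397.5 + 1823.6 + 1847.56 = 8068.66
P = 7779.24 / 8068.66 × 100 = 96.4130
Fisher = √(L × P) = √(97.3535 × 96.4130) = 96.8821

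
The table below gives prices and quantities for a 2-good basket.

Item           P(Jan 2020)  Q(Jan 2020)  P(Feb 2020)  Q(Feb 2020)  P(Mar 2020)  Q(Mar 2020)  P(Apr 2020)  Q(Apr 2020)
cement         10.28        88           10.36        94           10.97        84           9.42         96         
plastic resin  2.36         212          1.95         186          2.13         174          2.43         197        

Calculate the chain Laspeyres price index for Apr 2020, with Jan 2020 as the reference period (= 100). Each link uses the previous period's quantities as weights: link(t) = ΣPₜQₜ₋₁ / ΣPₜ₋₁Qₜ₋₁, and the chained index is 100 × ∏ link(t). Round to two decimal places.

Link Jan 2020→Feb 2020:
ΣP(Feb 2020)Q(Jan 2020) = 10.36×88 + 1.95×212 = 911.68 + 413.4 = 1325.08
ΣP(Jan 2020)Q(Jan 2020) = 10.28×88 + 2.36×212 = 904.64 + 500.32 = 1404.96
link = 1325.08/1404.96 = 0.943144
Link Feb 2020→Mar 2020:
ΣP(Mar 2020)Q(Feb 2020) = 10.97×94 + 2.13×186 = 1031.18 + 396.18 = 1427.36
ΣP(Feb 2020)Q(Feb 2020) = 10.36×94 + 1.95×186 = 973.84 + 362.7 = 1336.54
link = 1427.36/1336.54 = 1.067952
Link Mar 2020→Apr 2020:
ΣP(Apr 2020)Q(Mar 2020) = 9.42×84 + 2.43×174 = 791.28 + 422.82 = 1214.1
ΣP(Mar 2020)Q(Mar 2020) = 10.97×84 + 2.13×174 = 921.48 + 370.62 = 1292.1
link = 1214.1/1292.1 = 0.939633
Chained index = 100 × 0.943144 × 1.067952 × 0.939633 = 94.6429

94.64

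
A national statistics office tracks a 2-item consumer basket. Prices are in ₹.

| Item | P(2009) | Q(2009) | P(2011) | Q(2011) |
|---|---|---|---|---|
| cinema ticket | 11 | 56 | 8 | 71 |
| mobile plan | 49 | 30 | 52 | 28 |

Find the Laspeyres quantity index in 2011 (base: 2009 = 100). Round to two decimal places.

Laspeyres quantity index uses base-period prices as weights.
ΣP(2009)·Q(2011) = 11×71 + 49×28 = 781 + 1372 = 2153
ΣP(2009)·Q(2009) = 11×56 + 49×30 = 616 + 1470 = 2086
Index = 2153 / 2086 × 100 = 103.2119

103.21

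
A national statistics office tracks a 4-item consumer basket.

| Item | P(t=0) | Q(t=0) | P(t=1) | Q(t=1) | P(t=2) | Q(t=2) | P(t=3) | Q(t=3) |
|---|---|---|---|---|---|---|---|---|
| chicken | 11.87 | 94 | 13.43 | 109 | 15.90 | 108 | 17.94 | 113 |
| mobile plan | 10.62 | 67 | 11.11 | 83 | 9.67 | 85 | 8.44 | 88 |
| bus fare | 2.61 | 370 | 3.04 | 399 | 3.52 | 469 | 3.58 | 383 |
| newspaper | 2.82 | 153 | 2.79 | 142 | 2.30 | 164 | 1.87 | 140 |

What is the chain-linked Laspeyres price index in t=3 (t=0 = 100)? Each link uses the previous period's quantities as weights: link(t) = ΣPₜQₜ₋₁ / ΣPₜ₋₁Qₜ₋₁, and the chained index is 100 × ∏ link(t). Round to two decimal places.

Link t=0→t=1:
ΣP(t=1)Q(t=0) = 13.43×94 + 11.11×67 + 3.04×370 + 2.79×153 = 1262.42 + 744.37 + 1124.8 + 426.87 = 3558.46
ΣP(t=0)Q(t=0) = 11.87×94 + 10.62×67 + 2.61×370 + 2.82×153 = 1115.78 + 711.54 + 965.7 + 431.46 = 3224.48
link = 3558.46/3224.48 = 1.103576
Link t=1→t=2:
ΣP(t=2)Q(t=1) = 15.90×109 + 9.67×83 + 3.52×399 + 2.30×142 = 1733.1 + 802.61 + 1404.48 + 326.6 = 4266.79
ΣP(t=1)Q(t=1) = 13.43×109 + 11.11×83 + 3.04×399 + 2.79×142 = 1463.87 + 922.13 + 1212.96 + 396.18 = 3995.14
link = 4266.79/3995.14 = 1.067995
Link t=2→t=3:
ΣP(t=3)Q(t=2) = 17.94×108 + 8.44×85 + 3.58×469 + 1.87×164 = 1937.52 + 717.4 + 1679.02 + 306.68 = 4640.62
ΣP(t=2)Q(t=2) = 15.90×108 + 9.67×85 + 3.52×469 + 2.30×164 = 1717.2 + 821.95 + 1650.88 + 377.2 = 4567.23
link = 4640.62/4567.23 = 1.016069
Chained index = 100 × 1.103576 × 1.067995 × 1.016069 = 119.7553

119.76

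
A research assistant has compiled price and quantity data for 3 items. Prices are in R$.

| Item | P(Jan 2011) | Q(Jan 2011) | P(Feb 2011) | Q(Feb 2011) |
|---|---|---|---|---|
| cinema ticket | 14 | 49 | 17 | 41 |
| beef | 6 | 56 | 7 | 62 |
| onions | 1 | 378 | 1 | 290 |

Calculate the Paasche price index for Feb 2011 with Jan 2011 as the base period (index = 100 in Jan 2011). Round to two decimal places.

114.97

Paasche price index uses current-period quantities as weights.
ΣP(Feb 2011)·Q(Feb 2011) = 17×41 + 7×62 + 1×290 = 697 + 434 + 290 = 1421
ΣP(Jan 2011)·Q(Feb 2011) = 14×41 + 6×62 + 1×290 = 574 + 372 + 290 = 1236
Index = 1421 / 1236 × 100 = 114.9676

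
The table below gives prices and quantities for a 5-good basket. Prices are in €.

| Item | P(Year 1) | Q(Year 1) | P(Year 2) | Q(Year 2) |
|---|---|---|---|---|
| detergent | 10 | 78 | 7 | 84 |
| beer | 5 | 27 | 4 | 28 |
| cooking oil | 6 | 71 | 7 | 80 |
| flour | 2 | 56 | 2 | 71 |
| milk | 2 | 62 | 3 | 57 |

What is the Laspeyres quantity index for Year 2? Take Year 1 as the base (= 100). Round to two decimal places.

Laspeyres quantity index uses base-period prices as weights.
ΣP(Year 1)·Q(Year 2) = 10×84 + 5×28 + 6×80 + 2×71 + 2×57 = 840 + 140 + 480 + 142 + 114 = 1716
ΣP(Year 1)·Q(Year 1) = 10×78 + 5×27 + 6×71 + 2×56 + 2×62 = 780 + 135 + 426 + 112 + 124 = 1577
Index = 1716 / 1577 × 100 = 108.8142

108.81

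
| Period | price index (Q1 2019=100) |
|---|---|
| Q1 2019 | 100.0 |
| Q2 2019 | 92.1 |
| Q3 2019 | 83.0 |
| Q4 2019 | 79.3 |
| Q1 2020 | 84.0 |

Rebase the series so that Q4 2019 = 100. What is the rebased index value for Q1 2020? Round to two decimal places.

Rebased(Q1 2020) = 84.0 / 79.3 × 100 = 105.9269

105.93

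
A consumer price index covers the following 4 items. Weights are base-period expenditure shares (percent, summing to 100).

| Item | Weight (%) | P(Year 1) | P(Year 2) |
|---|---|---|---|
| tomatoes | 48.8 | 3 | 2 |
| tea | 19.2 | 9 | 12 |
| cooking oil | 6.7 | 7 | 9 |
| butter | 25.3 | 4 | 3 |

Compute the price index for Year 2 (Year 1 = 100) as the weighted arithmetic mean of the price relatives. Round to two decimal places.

85.72

tomatoes: 48.8 × (2/3) = 48.8 × 0.666667 = 32.5333
tea: 19.2 × (12/9) = 19.2 × 1.333333 = 25.6000
cooking oil: 6.7 × (9/7) = 6.7 × 1.285714 = 8.6143
butter: 25.3 × (3/4) = 25.3 × 0.750000 = 18.9750
Index = Σ wᵢ·(p₁ᵢ/p₀ᵢ) = 32.5333 + 25.6000 + 8.6143 + 18.9750 = 85.7226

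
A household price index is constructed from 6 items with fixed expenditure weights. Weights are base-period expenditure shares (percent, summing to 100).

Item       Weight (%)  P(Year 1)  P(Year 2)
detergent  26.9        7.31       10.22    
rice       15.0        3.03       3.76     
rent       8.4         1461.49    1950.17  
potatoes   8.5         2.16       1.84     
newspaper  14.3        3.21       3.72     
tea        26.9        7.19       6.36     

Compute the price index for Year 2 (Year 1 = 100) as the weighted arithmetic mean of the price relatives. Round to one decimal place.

detergent: 26.9 × (10.22/7.31) = 26.9 × 1.398085 = 37.6085
rice: 15.0 × (3.76/3.03) = 15.0 × 1.240924 = 18.6139
rent: 8.4 × (1950.17/1461.49) = 8.4 × 1.334371 = 11.2087
potatoes: 8.5 × (1.84/2.16) = 8.5 × 0.851852 = 7.2407
newspaper: 14.3 × (3.72/3.21) = 14.3 × 1.158879 = 16.5720
tea: 26.9 × (6.36/7.19) = 26.9 × 0.884562 = 23.7947
Index = Σ wᵢ·(p₁ᵢ/p₀ᵢ) = 37.6085 + 18.6139 + 11.2087 + 7.2407 + 16.5720 + 23.7947 = 115.0385

115.0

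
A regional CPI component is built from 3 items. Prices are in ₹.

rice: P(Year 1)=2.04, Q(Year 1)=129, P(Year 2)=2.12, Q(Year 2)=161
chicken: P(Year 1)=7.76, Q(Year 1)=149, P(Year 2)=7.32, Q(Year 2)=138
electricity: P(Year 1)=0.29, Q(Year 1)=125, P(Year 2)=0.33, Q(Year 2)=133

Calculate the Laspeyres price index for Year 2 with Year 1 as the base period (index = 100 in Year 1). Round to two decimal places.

Laspeyres price index uses base-period quantities as weights.
ΣP(Year 2)·Q(Year 1) = 2.12×129 + 7.32×149 + 0.33×125 = 273.48 + 1090.68 + 41.25 = 1405.41
ΣP(Year 1)·Q(Year 1) = 2.04×129 + 7.76×149 + 0.29×125 = 263.16 + 1156.24 + 36.25 = 1455.65
Index = 1405.41 / 1455.65 × 100 = 96.5486

96.55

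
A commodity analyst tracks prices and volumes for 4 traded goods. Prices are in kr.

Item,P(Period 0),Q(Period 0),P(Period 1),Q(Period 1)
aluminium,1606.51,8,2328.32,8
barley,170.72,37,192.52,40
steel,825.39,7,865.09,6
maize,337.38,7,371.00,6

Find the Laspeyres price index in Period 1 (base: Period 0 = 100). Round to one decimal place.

126.0

Laspeyres price index uses base-period quantities as weights.
ΣP(Period 1)·Q(Period 0) = 2328.32×8 + 192.52×37 + 865.09×7 + 371.00×7 = 18626.56 + 7123.24 + 6055.63 + 2597 = 34402.43
ΣP(Period 0)·Q(Period 0) = 1606.51×8 + 170.72×37 + 825.39×7 + 337.38×7 = 12852.08 + 6316.64 + 5777.73 + 2361.66 = 27308.11
Index = 34402.43 / 27308.11 × 100 = 125.9788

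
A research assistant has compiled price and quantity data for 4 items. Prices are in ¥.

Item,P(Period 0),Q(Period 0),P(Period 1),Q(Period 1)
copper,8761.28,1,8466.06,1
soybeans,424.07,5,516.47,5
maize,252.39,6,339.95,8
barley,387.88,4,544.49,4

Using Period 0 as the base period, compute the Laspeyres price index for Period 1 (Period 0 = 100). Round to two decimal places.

109.45

Laspeyres price index uses base-period quantities as weights.
ΣP(Period 1)·Q(Period 0) = 8466.06×1 + 516.47×5 + 339.95×6 + 544.49×4 = 8466.06 + 2582.35 + 2039.7 + 2177.96 = 15266.07
ΣP(Period 0)·Q(Period 0) = 8761.28×1 + 424.07×5 + 252.39×6 + 387.88×4 = 8761.28 + 2120.35 + 1514.34 + 1551.52 = 13947.49
Index = 15266.07 / 13947.49 × 100 = 109.4539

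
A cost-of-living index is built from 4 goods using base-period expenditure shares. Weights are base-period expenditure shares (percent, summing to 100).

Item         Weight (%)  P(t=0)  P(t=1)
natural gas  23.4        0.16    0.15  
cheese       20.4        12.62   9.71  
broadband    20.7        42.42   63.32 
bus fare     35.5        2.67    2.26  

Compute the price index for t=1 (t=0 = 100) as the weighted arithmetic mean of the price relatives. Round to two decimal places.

98.58

natural gas: 23.4 × (0.15/0.16) = 23.4 × 0.937500 = 21.9375
cheese: 20.4 × (9.71/12.62) = 20.4 × 0.769414 = 15.6960
broadband: 20.7 × (63.32/42.42) = 20.7 × 1.492692 = 30.8987
bus fare: 35.5 × (2.26/2.67) = 35.5 × 0.846442 = 30.0487
Index = Σ wᵢ·(p₁ᵢ/p₀ᵢ) = 21.9375 + 15.6960 + 30.8987 + 30.0487 = 98.5810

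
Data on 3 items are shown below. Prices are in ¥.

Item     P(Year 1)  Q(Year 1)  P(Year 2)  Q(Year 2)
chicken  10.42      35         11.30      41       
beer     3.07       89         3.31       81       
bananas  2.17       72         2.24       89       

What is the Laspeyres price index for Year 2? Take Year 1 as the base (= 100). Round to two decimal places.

107.20

Laspeyres price index uses base-period quantities as weights.
ΣP(Year 2)·Q(Year 1) = 11.30×35 + 3.31×89 + 2.24×72 = 395.5 + 294.59 + 161.28 = 851.37
ΣP(Year 1)·Q(Year 1) = 10.42×35 + 3.07×89 + 2.17×72 = 364.7 + 273.23 + 156.24 = 794.17
Index = 851.37 / 794.17 × 100 = 107.2025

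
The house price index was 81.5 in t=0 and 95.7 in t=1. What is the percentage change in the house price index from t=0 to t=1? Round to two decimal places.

Change = (95.7 − 81.5) / 81.5 × 100
       = 14.2 / 81.5 × 100 = 17.4233%

17.42%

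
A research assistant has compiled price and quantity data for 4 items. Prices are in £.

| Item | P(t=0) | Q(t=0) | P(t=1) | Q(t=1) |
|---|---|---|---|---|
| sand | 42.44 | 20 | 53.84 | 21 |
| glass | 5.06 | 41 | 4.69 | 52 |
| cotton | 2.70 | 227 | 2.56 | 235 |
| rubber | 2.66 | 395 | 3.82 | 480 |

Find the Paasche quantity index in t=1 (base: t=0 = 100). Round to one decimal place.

113.4

Paasche quantity index uses current-period prices as weights.
ΣP(t=1)·Q(t=1) = 53.84×21 + 4.69×52 + 2.56×235 + 3.82×480 = 1130.64 + 243.88 + 601.6 + 1833.6 = 3809.72
ΣP(t=1)·Q(t=0) = 53.84×20 + 4.69×41 + 2.56×227 + 3.82×395 = 1076.8 + 192.29 + 581.12 + 1508.9 = 3359.11
Index = 3809.72 / 3359.11 × 100 = 113.4146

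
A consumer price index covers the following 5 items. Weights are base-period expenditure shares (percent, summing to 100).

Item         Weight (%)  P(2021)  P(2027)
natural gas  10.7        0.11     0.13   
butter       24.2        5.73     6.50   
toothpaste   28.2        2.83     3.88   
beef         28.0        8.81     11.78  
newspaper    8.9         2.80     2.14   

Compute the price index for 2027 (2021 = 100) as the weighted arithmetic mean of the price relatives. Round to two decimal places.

natural gas: 10.7 × (0.13/0.11) = 10.7 × 1.181818 = 12.6455
butter: 24.2 × (6.50/5.73) = 24.2 × 1.134380 = 27.4520
toothpaste: 28.2 × (3.88/2.83) = 28.2 × 1.371025 = 38.6629
beef: 28.0 × (11.78/8.81) = 28.0 × 1.337117 = 37.4393
newspaper: 8.9 × (2.14/2.80) = 8.9 × 0.764286 = 6.8021
Index = Σ wᵢ·(p₁ᵢ/p₀ᵢ) = 12.6455 + 27.4520 + 38.6629 + 37.4393 + 6.8021 = 123.0018

123.00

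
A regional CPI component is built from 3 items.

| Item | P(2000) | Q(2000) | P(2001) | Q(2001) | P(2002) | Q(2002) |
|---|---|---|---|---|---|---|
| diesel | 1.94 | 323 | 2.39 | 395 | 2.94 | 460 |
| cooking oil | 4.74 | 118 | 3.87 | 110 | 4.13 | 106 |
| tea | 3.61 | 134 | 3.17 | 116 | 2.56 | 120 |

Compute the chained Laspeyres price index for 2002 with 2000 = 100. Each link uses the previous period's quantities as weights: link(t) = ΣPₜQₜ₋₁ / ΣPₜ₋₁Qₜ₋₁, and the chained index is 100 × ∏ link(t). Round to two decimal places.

109.00

Link 2000→2001:
ΣP(2001)Q(2000) = 2.39×323 + 3.87×118 + 3.17×134 = 771.97 + 456.66 + 424.78 = 1653.41
ΣP(2000)Q(2000) = 1.94×323 + 4.74×118 + 3.61×134 = 626.62 + 559.32 + 483.74 = 1669.68
link = 1653.41/1669.68 = 0.990256
Link 2001→2002:
ΣP(2002)Q(2001) = 2.94×395 + 4.13×110 + 2.56×116 = 1161.3 + 454.3 + 296.96 = 1912.56
ΣP(2001)Q(2001) = 2.39×395 + 3.87×110 + 3.17×116 = 944.05 + 425.7 + 367.72 = 1737.47
link = 1912.56/1737.47 = 1.100773
Chained index = 100 × 0.990256 × 1.100773 = 109.0047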